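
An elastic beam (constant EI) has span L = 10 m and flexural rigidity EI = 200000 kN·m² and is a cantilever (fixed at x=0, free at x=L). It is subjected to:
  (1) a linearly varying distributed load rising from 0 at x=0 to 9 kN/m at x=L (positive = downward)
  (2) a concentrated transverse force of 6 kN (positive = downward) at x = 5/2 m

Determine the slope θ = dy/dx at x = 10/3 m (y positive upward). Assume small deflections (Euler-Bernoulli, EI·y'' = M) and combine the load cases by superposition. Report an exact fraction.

θ(10/3) = -3341/864000 rad

Load 1 — triangular load w₀=9 kN/m (0→w₀ over full span):
  θ_1 = (w₀Lx²/4-w₀L²x/3-w₀x⁴/(24L))/EI = (9·10·(10/3)²/4-9·10²·(10/3)/3-9·(10/3)⁴/(24·10))/200000 = -163/43200 rad
Load 2 — point force P=6 kN at a=5/2 m (b=L-a=15/2):
  θ_2 = -Pa²/(2EI)  [x>a] = -6·(5/2)²/(2·200000) = -3/32000 rad
Superposition: θ = Σ θ_i = -3341/864000 rad ≈ -0.003867 rad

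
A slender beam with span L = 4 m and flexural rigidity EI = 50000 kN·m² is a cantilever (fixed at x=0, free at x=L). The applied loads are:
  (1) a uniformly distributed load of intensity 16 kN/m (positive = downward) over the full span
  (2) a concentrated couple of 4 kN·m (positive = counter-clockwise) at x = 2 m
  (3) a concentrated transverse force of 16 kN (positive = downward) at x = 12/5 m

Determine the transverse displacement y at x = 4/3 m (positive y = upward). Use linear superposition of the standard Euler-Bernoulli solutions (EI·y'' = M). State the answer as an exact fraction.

y(4/3) = -8722/3796875 m

Load 1 — uniform load w=16 kN/m over full span:
  y_1 = -wx²(x²-4Lx+6L²)/(24EI) = -16·(4/3)²·((4/3)²-4·4·(4/3)+6·4²)/(24·50000) = -1376/759375 m
Load 2 — applied couple M₀=4 kN·m at a=2 m (b=L-a=2):
  y_2 = M₀x²/(2EI)  [x≤a] = 4·(4/3)²/(2·50000) = 2/28125 m
Load 3 — point force P=16 kN at a=12/5 m (b=L-a=8/5):
  y_3 = -Px²(3a-x)/(6EI)  [x≤a] = -16·(4/3)²·(3·(12/5)-(4/3))/(6·50000) = -704/1265625 m
Superposition: y = Σ y_i = -8722/3796875 m ≈ -0.002297 m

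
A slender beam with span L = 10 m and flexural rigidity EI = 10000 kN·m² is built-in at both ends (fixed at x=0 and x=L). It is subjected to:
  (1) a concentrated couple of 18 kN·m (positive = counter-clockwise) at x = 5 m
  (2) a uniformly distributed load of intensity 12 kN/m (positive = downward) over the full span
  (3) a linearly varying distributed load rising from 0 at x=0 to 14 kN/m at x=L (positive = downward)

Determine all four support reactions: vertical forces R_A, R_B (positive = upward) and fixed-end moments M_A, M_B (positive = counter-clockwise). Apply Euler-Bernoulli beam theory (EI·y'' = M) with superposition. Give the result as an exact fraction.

Load 1 — applied couple M₀=18 kN·m at a=5 m (b=L-a=5):
  R_A = 6M₀ab/L³ = 6·18·5·5/10³ = 27/10 kN
  M_A = M₀b(2a-b)/L² = 18·5·(2·5-5)/10² = 9/2 kN·m
  R_B = -6M₀ab/L³ = -6·18·5·5/10³ = -27/10 kN
  M_B = M₀a(2b-a)/L² = 18·5·(2·5-5)/10² = 9/2 kN·m
Load 2 — uniform load w=12 kN/m over full span:
  R_A = wL/2 = 12·10/2 = 60 kN
  M_A = wL²/12 = 12·10²/12 = 100 kN·m
  R_B = wL/2 = 12·10/2 = 60 kN
  M_B = -wL²/12 = -12·10²/12 = -100 kN·m
Load 3 — triangular load w₀=14 kN/m (0→w₀ over full span):
  R_A = 3w₀L/20 = 3·14·10/20 = 21 kN
  M_A = w₀L²/30 = 14·10²/30 = 140/3 kN·m
  R_B = 7w₀L/20 = 7·14·10/20 = 49 kN
  M_B = -w₀L²/20 = -14·10²/20 = -70 kN·m
Superposition: R_A = 837/10 kN, M_A = 907/6 kN·m, R_B = 1063/10 kN, M_B = -331/2 kN·m

R_A = 837/10 kN, M_A = 907/6 kN·m, R_B = 1063/10 kN, M_B = -331/2 kN·m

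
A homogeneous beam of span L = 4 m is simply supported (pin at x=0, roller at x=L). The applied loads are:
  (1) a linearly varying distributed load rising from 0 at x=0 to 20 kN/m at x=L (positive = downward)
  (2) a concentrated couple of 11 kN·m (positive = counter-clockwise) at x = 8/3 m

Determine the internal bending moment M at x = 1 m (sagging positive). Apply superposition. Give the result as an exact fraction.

Load 1 — triangular load w₀=20 kN/m (0→w₀ over full span):
  M_1 = w₀Lx/6 - w₀x³/(6L) = 20·4·1/6 - 20·1³/(6·4) = 25/2 kN·m
Load 2 — applied couple M₀=11 kN·m at a=8/3 m (b=L-a=4/3):
  M_2 = M₀x/L  [x≤a] = 11·1/4 = 11/4 kN·m
Superposition: M = Σ M_i = 61/4 kN·m ≈ 15.250000 kN·m

M(1) = 61/4 kN·m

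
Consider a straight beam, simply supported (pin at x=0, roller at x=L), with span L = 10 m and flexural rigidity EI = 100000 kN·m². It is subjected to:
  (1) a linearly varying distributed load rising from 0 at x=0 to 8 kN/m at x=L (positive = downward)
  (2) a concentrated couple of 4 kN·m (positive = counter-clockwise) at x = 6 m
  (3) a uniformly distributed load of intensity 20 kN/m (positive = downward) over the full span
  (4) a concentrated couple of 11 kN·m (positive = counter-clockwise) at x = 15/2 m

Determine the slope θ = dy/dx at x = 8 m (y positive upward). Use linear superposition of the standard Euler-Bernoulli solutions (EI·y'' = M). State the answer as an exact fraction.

Load 1 — triangular load w₀=8 kN/m (0→w₀ over full span):
  θ_1 = -w₀(7L⁴-30L²x²+15x⁴)/(360LEI) = -8·(7·10⁴-30·10²·8²+15·8⁴)/(360·10·100000) = 757/562500 rad
Load 2 — applied couple M₀=4 kN·m at a=6 m (b=L-a=4):
  θ_2 = (M₀x²/(2L)-M₀(x-a)+C₁)/EI  [x>a] with C₁=M₀(3b²-L²)/(6L)=-52/15 = (4·8²/(2·10)-4·(8-6)+(-52/15))/100000 = 1/75000 rad
Load 3 — uniform load w=20 kN/m over full span:
  θ_3 = -w(L³-6Lx²+4x³)/(24EI) = -20·(10³-6·10·8²+4·8³)/(24·100000) = 33/5000 rad
Load 4 — applied couple M₀=11 kN·m at a=15/2 m (b=L-a=5/2):
  θ_4 = (M₀x²/(2L)-M₀(x-a)+C₁)/EI  [x>a] with C₁=M₀(3b²-L²)/(6L)=-715/48 = (11·8²/(2·10)-11·(8-(15/2))+(-715/48))/100000 = 3553/24000000 rad
Superposition: θ = Σ θ_i = 116743/14400000 rad ≈ 0.008107 rad

θ(8) = 116743/14400000 rad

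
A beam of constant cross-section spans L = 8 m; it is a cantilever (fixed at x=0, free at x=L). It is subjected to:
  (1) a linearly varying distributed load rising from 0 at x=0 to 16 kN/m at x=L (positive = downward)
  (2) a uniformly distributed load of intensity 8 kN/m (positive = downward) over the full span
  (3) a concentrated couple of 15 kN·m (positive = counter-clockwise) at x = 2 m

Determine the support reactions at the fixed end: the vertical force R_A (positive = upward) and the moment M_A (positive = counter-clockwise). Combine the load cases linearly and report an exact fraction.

Load 1 — triangular load w₀=16 kN/m (0→w₀ over full span):
  R_A = w₀L/2 = 16·8/2 = 64 kN
  M_A = w₀L²/3 = 16·8²/3 = 1024/3 kN·m
Load 2 — uniform load w=8 kN/m over full span:
  R_A = wL = 8·8 = 64 kN
  M_A = wL²/2 = 8·8²/2 = 256 kN·m
Load 3 — applied couple M₀=15 kN·m at a=2 m (b=L-a=6):
  R_A = 0 kN
  M_A = -M₀ = -15 kN·m
Superposition: R_A = 128 kN, M_A = 1747/3 kN·m

R_A = 128 kN, M_A = 1747/3 kN·m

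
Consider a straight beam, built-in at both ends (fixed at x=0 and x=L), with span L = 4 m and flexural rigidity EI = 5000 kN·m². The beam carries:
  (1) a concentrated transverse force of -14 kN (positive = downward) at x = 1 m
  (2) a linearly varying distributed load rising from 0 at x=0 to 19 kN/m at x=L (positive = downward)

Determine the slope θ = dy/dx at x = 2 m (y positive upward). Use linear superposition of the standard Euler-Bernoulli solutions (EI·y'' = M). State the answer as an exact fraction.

Load 1 — point force P=-14 kN at a=1 m (b=L-a=3):
  θ_1 = Pa²(L-x)(2bL-(3b+a)(L-x))/(2L³EI)  [x>a] = (-14)·1²·(4-2)·(2·3·4-(3·3+1)·(4-2))/(2·4³·5000) = -7/40000 rad
Load 2 — triangular load w₀=19 kN/m (0→w₀ over full span):
  θ_2 = -w₀(2x(L-x)(L-2x)(x+2L)+x²(L-x)²)/(120LEI) = -19·(2·2·(4-2)·(4-2·2)·(2+2·4)+2²·(4-2)²)/(120·4·5000) = -19/150000 rad
Superposition: θ = Σ θ_i = -181/600000 rad ≈ -0.000302 rad

θ(2) = -181/600000 rad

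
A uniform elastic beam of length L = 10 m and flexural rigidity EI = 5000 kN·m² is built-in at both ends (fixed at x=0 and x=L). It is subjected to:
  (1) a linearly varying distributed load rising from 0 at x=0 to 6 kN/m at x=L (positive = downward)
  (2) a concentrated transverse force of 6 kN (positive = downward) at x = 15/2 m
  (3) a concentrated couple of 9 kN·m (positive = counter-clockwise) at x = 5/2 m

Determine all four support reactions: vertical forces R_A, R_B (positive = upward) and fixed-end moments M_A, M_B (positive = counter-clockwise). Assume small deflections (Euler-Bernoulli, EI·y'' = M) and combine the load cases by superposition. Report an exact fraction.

R_A = 219/20 kN, M_A = 169/8 kN·m, R_B = 501/20 kN, M_B = -285/8 kN·m

Load 1 — triangular load w₀=6 kN/m (0→w₀ over full span):
  R_A = 3w₀L/20 = 3·6·10/20 = 9 kN
  M_A = w₀L²/30 = 6·10²/30 = 20 kN·m
  R_B = 7w₀L/20 = 7·6·10/20 = 21 kN
  M_B = -w₀L²/20 = -6·10²/20 = -30 kN·m
Load 2 — point force P=6 kN at a=15/2 m (b=L-a=5/2):
  R_A = Pb²(3a+b)/L³ = 6·(5/2)²·(3·(15/2)+(5/2))/10³ = 15/16 kN
  M_A = Pab²/L² = 6·(15/2)·(5/2)²/10² = 45/16 kN·m
  R_B = Pa²(a+3b)/L³ = 6·(15/2)²·((15/2)+3·(5/2))/10³ = 81/16 kN
  M_B = -Pa²b/L² = -6·(15/2)²·(5/2)/10² = -135/16 kN·m
Load 3 — applied couple M₀=9 kN·m at a=5/2 m (b=L-a=15/2):
  R_A = 6M₀ab/L³ = 6·9·(5/2)·(15/2)/10³ = 81/80 kN
  M_A = M₀b(2a-b)/L² = 9·(15/2)·(2·(5/2)-(15/2))/10² = -27/16 kN·m
  R_B = -6M₀ab/L³ = -6·9·(5/2)·(15/2)/10³ = -81/80 kN
  M_B = M₀a(2b-a)/L² = 9·(5/2)·(2·(15/2)-(5/2))/10² = 45/16 kN·m
Superposition: R_A = 219/20 kN, M_A = 169/8 kN·m, R_B = 501/20 kN, M_B = -285/8 kN·m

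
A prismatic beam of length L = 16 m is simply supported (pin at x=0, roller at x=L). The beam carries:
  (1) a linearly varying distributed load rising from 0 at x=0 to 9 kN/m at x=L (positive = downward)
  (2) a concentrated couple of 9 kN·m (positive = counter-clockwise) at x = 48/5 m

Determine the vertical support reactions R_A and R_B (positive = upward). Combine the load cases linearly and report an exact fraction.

R_A = 393/16 kN, R_B = 759/16 kN

Load 1 — triangular load w₀=9 kN/m (0→w₀ over full span):
  R_A = w₀L/6 = 9·16/6 = 24 kN
  R_B = w₀L/3 = 9·16/3 = 48 kN
Load 2 — applied couple M₀=9 kN·m at a=48/5 m (b=L-a=32/5):
  R_A = M₀/L = 9/16 kN
  R_B = -M₀/L = -9/16 kN
Superposition: R_A = 393/16 kN, R_B = 759/16 kN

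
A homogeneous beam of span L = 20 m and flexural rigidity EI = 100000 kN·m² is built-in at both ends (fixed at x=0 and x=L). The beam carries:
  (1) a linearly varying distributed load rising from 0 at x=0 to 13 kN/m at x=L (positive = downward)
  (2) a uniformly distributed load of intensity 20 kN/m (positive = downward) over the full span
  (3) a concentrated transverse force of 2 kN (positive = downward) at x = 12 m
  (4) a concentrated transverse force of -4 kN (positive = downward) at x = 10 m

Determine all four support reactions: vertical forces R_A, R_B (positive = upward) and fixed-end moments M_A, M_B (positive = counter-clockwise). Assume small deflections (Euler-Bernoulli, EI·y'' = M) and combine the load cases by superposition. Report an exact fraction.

Load 1 — triangular load w₀=13 kN/m (0→w₀ over full span):
  R_A = 3w₀L/20 = 3·13·20/20 = 39 kN
  M_A = w₀L²/30 = 13·20²/30 = 520/3 kN·m
  R_B = 7w₀L/20 = 7·13·20/20 = 91 kN
  M_B = -w₀L²/20 = -13·20²/20 = -260 kN·m
Load 2 — uniform load w=20 kN/m over full span:
  R_A = wL/2 = 20·20/2 = 200 kN
  M_A = wL²/12 = 20·20²/12 = 2000/3 kN·m
  R_B = wL/2 = 20·20/2 = 200 kN
  M_B = -wL²/12 = -20·20²/12 = -2000/3 kN·m
Load 3 — point force P=2 kN at a=12 m (b=L-a=8):
  R_A = Pb²(3a+b)/L³ = 2·8²·(3·12+8)/20³ = 88/125 kN
  M_A = Pab²/L² = 2·12·8²/20² = 96/25 kN·m
  R_B = Pa²(a+3b)/L³ = 2·12²·(12+3·8)/20³ = 162/125 kN
  M_B = -Pa²b/L² = -2·12²·8/20² = -144/25 kN·m
Load 4 — point force P=-4 kN at a=10 m (b=L-a=10):
  R_A = Pb²(3a+b)/L³ = (-4)·10²·(3·10+10)/20³ = -2 kN
  M_A = Pab²/L² = (-4)·10·10²/20² = -10 kN·m
  R_B = Pa²(a+3b)/L³ = (-4)·10²·(10+3·10)/20³ = -2 kN
  M_B = -Pa²b/L² = -(-4)·10²·10/20² = 10 kN·m
Superposition: R_A = 29713/125 kN, M_A = 20846/25 kN·m, R_B = 36287/125 kN, M_B = -69182/75 kN·m

R_A = 29713/125 kN, M_A = 20846/25 kN·m, R_B = 36287/125 kN, M_B = -69182/75 kN·m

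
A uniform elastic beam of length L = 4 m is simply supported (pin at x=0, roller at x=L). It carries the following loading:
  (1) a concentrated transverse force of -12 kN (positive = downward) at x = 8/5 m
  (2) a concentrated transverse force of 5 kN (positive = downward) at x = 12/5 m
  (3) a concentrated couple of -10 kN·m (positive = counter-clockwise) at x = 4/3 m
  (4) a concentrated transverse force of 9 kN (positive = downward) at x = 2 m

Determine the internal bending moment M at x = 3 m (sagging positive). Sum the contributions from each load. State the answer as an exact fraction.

M(3) = 26/5 kN·m

Load 1 — point force P=-12 kN at a=8/5 m (b=L-a=12/5):
  M_1 = Pa(L-x)/L  [x>a] = (-12)·(8/5)·(4-3)/4 = -24/5 kN·m
Load 2 — point force P=5 kN at a=12/5 m (b=L-a=8/5):
  M_2 = Pa(L-x)/L  [x>a] = 5·(12/5)·(4-3)/4 = 3 kN·m
Load 3 — applied couple M₀=-10 kN·m at a=4/3 m (b=L-a=8/3):
  M_3 = M₀x/L - M₀  [x>a] = (-10)·3/4 - (-10) = 5/2 kN·m
Load 4 — point force P=9 kN at a=2 m (b=L-a=2):
  M_4 = Pa(L-x)/L  [x>a] = 9·2·(4-3)/4 = 9/2 kN·m
Superposition: M = Σ M_i = 26/5 kN·m ≈ 5.200000 kN·m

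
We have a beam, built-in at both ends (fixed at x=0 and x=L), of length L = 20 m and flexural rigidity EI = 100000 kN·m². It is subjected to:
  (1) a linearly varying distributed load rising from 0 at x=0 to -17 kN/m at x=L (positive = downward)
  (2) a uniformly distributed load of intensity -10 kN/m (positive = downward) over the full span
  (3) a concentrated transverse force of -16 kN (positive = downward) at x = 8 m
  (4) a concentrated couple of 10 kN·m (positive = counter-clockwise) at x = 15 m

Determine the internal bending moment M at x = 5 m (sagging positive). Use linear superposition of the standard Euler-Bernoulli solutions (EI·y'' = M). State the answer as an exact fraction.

Load 1 — triangular load w₀=-17 kN/m (0→w₀ over full span):
  M_1 = 3w₀Lx/20 - w₀L²/30 - w₀x³/(6L) = 3·(-17)·20·5/20 - (-17)·20²/30 - (-17)·5³/(6·20) = -85/8 kN·m
Load 2 — uniform load w=-10 kN/m over full span:
  M_2 = wLx/2 - wL²/12 - wx²/2 = (-10)·20·5/2 - (-10)·20²/12 - (-10)·5²/2 = -125/3 kN·m
Load 3 — point force P=-16 kN at a=8 m (b=L-a=12):
  M_3 = Pb²(3a+b)x/L³ - Pab²/L²  [x≤a] = (-16)·12²·(3·8+12)·5/20³ - (-16)·8·12²/20² = -144/25 kN·m
Load 4 — applied couple M₀=10 kN·m at a=15 m (b=L-a=5):
  M_4 = R_Ax - M_A  [x≤a] with R_A=9/16, M_A=25/8 = (9/16)·5 - (25/8) = -5/16 kN·m
Superposition: M = Σ M_i = -70037/1200 kN·m ≈ -58.364167 kN·m

M(5) = -70037/1200 kN·m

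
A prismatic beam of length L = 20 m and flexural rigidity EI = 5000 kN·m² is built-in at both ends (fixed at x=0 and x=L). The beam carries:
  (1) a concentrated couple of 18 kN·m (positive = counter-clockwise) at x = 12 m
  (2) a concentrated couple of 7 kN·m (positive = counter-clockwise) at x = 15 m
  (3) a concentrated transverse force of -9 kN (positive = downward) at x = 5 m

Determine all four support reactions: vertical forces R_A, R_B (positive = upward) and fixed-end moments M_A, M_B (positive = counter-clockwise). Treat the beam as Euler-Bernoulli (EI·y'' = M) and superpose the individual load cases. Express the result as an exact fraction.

R_A = -738/125 kN, M_A = -3473/200 kN·m, R_B = -387/125 kN, M_B = 1857/200 kN·m

Load 1 — applied couple M₀=18 kN·m at a=12 m (b=L-a=8):
  R_A = 6M₀ab/L³ = 6·18·12·8/20³ = 162/125 kN
  M_A = M₀b(2a-b)/L² = 18·8·(2·12-8)/20² = 144/25 kN·m
  R_B = -6M₀ab/L³ = -6·18·12·8/20³ = -162/125 kN
  M_B = M₀a(2b-a)/L² = 18·12·(2·8-12)/20² = 54/25 kN·m
Load 2 — applied couple M₀=7 kN·m at a=15 m (b=L-a=5):
  R_A = 6M₀ab/L³ = 6·7·15·5/20³ = 63/160 kN
  M_A = M₀b(2a-b)/L² = 7·5·(2·15-5)/20² = 35/16 kN·m
  R_B = -6M₀ab/L³ = -6·7·15·5/20³ = -63/160 kN
  M_B = M₀a(2b-a)/L² = 7·15·(2·5-15)/20² = -21/16 kN·m
Load 3 — point force P=-9 kN at a=5 m (b=L-a=15):
  R_A = Pb²(3a+b)/L³ = (-9)·15²·(3·5+15)/20³ = -243/32 kN
  M_A = Pab²/L² = (-9)·5·15²/20² = -405/16 kN·m
  R_B = Pa²(a+3b)/L³ = (-9)·5²·(5+3·15)/20³ = -45/32 kN
  M_B = -Pa²b/L² = -(-9)·5²·15/20² = 135/16 kN·m
Superposition: R_A = -738/125 kN, M_A = -3473/200 kN·m, R_B = -387/125 kN, M_B = 1857/200 kN·m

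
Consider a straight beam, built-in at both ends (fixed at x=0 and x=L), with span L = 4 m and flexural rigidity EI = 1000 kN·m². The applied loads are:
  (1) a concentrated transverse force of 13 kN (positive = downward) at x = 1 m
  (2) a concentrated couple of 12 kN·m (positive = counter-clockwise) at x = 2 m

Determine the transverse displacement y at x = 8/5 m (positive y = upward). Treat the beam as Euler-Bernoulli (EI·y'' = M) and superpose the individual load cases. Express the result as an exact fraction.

Load 1 — point force P=13 kN at a=1 m (b=L-a=3):
  y_1 = -Pa²(L-x)²(3bL-(3b+a)(L-x))/(6L³EI)  [x>a] = -13·1²·(4-(8/5))²·(3·3·4-(3·3+1)·(4-(8/5)))/(6·4³·1000) = -117/50000 m
Load 2 — applied couple M₀=12 kN·m at a=2 m (b=L-a=2):
  y_2 = (R_Ax³/6 - M_Ax²/2)/EI  [x≤a] with R_A=9/2, M_A=3 = ((9/2)·(8/5)³/6 - 3·(8/5)²/2)/1000 = -12/15625 m
Superposition: y = Σ y_i = -777/250000 m ≈ -0.003108 m

y(8/5) = -777/250000 m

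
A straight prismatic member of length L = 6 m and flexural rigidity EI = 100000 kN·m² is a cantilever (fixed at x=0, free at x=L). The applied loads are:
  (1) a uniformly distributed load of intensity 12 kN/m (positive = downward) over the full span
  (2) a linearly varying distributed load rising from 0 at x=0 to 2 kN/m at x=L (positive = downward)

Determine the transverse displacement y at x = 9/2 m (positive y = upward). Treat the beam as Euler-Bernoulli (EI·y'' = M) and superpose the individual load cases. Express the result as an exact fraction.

Load 1 — uniform load w=12 kN/m over full span:
  y_1 = -wx²(x²-4Lx+6L²)/(24EI) = -12·(9/2)²·((9/2)²-4·6·(9/2)+6·6²)/(24·100000) = -41553/3200000 m
Load 2 — triangular load w₀=2 kN/m (0→w₀ over full span):
  y_2 = (w₀Lx³/12-w₀L²x²/6-w₀x⁵/(120L))/EI = (2·6·(9/2)³/12-2·6²·(9/2)²/6-2·(9/2)⁵/(120·6))/100000 = -200961/128000000 m
Superposition: y = Σ y_i = -1863081/128000000 m ≈ -0.014555 m

y(9/2) = -1863081/128000000 m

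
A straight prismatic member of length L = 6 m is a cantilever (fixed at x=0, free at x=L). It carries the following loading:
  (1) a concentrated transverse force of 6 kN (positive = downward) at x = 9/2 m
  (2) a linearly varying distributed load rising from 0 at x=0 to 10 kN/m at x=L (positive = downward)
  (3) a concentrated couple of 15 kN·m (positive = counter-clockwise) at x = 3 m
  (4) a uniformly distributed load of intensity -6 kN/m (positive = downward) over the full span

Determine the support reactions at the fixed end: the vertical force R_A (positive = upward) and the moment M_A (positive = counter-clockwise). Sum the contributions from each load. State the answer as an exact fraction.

Load 1 — point force P=6 kN at a=9/2 m (b=L-a=3/2):
  R_A = P = 6 kN
  M_A = Pa = 6·(9/2) = 27 kN·m
Load 2 — triangular load w₀=10 kN/m (0→w₀ over full span):
  R_A = w₀L/2 = 10·6/2 = 30 kN
  M_A = w₀L²/3 = 10·6²/3 = 120 kN·m
Load 3 — applied couple M₀=15 kN·m at a=3 m (b=L-a=3):
  R_A = 0 kN
  M_A = -M₀ = -15 kN·m
Load 4 — uniform load w=-6 kN/m over full span:
  R_A = wL = (-6)·6 = -36 kN
  M_A = wL²/2 = (-6)·6²/2 = -108 kN·m
Superposition: R_A = 0 kN, M_A = 24 kN·m

R_A = 0 kN, M_A = 24 kN·m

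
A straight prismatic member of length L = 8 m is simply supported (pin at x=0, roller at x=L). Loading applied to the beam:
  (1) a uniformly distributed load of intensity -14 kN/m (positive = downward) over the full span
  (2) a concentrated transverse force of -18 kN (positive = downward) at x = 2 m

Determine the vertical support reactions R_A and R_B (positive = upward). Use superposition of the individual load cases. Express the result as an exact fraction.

R_A = -139/2 kN, R_B = -121/2 kN

Load 1 — uniform load w=-14 kN/m over full span:
  R_A = wL/2 = (-14)·8/2 = -56 kN
  R_B = wL/2 = (-14)·8/2 = -56 kN
Load 2 — point force P=-18 kN at a=2 m (b=L-a=6):
  R_A = Pb/L = (-18)·6/8 = -27/2 kN
  R_B = Pa/L = (-18)·2/8 = -9/2 kN
Superposition: R_A = -139/2 kN, R_B = -121/2 kN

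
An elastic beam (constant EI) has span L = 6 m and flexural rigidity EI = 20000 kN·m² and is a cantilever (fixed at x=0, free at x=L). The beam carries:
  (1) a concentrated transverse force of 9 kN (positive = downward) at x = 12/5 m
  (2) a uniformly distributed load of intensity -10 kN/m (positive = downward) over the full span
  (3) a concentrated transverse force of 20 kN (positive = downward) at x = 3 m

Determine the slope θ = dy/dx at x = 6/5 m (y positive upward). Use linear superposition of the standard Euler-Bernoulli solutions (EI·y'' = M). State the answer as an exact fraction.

Load 1 — point force P=9 kN at a=12/5 m (b=L-a=18/5):
  θ_1 = -Px(2a-x)/(2EI)  [x≤a] = -9·(6/5)·(2·(12/5)-(6/5))/(2·20000) = -243/250000 rad
Load 2 — uniform load w=-10 kN/m over full span:
  θ_2 = -wx(x²-3Lx+3L²)/(6EI) = -(-10)·(6/5)·((6/5)²-3·6·(6/5)+3·6²)/(6·20000) = 549/62500 rad
Load 3 — point force P=20 kN at a=3 m (b=L-a=3):
  θ_3 = -Px(2a-x)/(2EI)  [x≤a] = -20·(6/5)·(2·3-(6/5))/(2·20000) = -9/3125 rad
Superposition: θ = Σ θ_i = 1233/250000 rad ≈ 0.004932 rad

θ(6/5) = 1233/250000 rad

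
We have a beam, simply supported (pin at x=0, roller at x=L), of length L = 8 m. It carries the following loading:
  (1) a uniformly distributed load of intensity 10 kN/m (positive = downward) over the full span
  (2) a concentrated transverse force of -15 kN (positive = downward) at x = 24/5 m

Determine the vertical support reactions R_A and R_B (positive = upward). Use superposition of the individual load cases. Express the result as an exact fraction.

Load 1 — uniform load w=10 kN/m over full span:
  R_A = wL/2 = 10·8/2 = 40 kN
  R_B = wL/2 = 10·8/2 = 40 kN
Load 2 — point force P=-15 kN at a=24/5 m (b=L-a=16/5):
  R_A = Pb/L = (-15)·(16/5)/8 = -6 kN
  R_B = Pa/L = (-15)·(24/5)/8 = -9 kN
Superposition: R_A = 34 kN, R_B = 31 kN

R_A = 34 kN, R_B = 31 kN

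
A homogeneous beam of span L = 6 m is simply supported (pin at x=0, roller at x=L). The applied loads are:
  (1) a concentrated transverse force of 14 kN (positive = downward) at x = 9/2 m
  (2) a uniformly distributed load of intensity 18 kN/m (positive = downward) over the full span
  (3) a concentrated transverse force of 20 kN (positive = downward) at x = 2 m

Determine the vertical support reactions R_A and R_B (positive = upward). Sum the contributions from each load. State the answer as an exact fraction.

Load 1 — point force P=14 kN at a=9/2 m (b=L-a=3/2):
  R_A = Pb/L = 14·(3/2)/6 = 7/2 kN
  R_B = Pa/L = 14·(9/2)/6 = 21/2 kN
Load 2 — uniform load w=18 kN/m over full span:
  R_A = wL/2 = 18·6/2 = 54 kN
  R_B = wL/2 = 18·6/2 = 54 kN
Load 3 — point force P=20 kN at a=2 m (b=L-a=4):
  R_A = Pb/L = 20·4/6 = 40/3 kN
  R_B = Pa/L = 20·2/6 = 20/3 kN
Superposition: R_A = 425/6 kN, R_B = 427/6 kN

R_A = 425/6 kN, R_B = 427/6 kN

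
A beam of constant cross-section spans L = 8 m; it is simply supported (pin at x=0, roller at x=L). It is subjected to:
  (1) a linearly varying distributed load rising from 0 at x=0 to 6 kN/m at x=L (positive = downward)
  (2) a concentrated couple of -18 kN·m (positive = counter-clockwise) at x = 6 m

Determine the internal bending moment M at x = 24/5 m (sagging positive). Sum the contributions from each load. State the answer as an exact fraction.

Load 1 — triangular load w₀=6 kN/m (0→w₀ over full span):
  M_1 = w₀Lx/6 - w₀x³/(6L) = 6·8·(24/5)/6 - 6·(24/5)³/(6·8) = 3072/125 kN·m
Load 2 — applied couple M₀=-18 kN·m at a=6 m (b=L-a=2):
  M_2 = M₀x/L  [x≤a] = (-18)·(24/5)/8 = -54/5 kN·m
Superposition: M = Σ M_i = 1722/125 kN·m ≈ 13.776000 kN·m

M(24/5) = 1722/125 kN·m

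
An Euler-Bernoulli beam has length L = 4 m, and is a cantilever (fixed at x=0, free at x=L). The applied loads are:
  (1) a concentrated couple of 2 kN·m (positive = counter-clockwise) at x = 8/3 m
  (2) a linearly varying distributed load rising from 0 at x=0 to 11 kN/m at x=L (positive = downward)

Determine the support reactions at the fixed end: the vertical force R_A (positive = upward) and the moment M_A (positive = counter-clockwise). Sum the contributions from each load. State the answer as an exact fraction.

R_A = 22 kN, M_A = 170/3 kN·m

Load 1 — applied couple M₀=2 kN·m at a=8/3 m (b=L-a=4/3):
  R_A = 0 kN
  M_A = -M₀ = -2 kN·m
Load 2 — triangular load w₀=11 kN/m (0→w₀ over full span):
  R_A = w₀L/2 = 11·4/2 = 22 kN
  M_A = w₀L²/3 = 11·4²/3 = 176/3 kN·m
Superposition: R_A = 22 kN, M_A = 170/3 kN·m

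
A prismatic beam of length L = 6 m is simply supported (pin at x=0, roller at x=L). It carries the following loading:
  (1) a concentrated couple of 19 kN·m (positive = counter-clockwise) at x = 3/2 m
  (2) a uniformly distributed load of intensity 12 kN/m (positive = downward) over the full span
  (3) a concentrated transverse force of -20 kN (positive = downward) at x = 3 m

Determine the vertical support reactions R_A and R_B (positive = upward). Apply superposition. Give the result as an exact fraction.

R_A = 175/6 kN, R_B = 137/6 kN

Load 1 — applied couple M₀=19 kN·m at a=3/2 m (b=L-a=9/2):
  R_A = M₀/L = 19/6 kN
  R_B = -M₀/L = -19/6 kN
Load 2 — uniform load w=12 kN/m over full span:
  R_A = wL/2 = 12·6/2 = 36 kN
  R_B = wL/2 = 12·6/2 = 36 kN
Load 3 — point force P=-20 kN at a=3 m (b=L-a=3):
  R_A = Pb/L = (-20)·3/6 = -10 kN
  R_B = Pa/L = (-20)·3/6 = -10 kN
Superposition: R_A = 175/6 kN, R_B = 137/6 kN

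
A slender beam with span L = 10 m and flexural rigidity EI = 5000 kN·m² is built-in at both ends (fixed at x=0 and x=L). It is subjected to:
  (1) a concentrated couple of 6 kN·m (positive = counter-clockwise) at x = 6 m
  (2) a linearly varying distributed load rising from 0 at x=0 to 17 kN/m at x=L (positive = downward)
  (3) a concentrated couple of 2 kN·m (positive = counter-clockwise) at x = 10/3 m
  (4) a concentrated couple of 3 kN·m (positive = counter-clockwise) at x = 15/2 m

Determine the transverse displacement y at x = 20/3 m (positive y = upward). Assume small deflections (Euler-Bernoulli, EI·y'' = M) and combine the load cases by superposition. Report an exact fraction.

Load 1 — applied couple M₀=6 kN·m at a=6 m (b=L-a=4):
  y_1 = (R_Ax³/6 - M_Ax²/2 - M₀(x-a)²/2)/EI  [x>a] with R_A=108/125, M_A=48/25 = ((108/125)·(20/3)³/6 - (48/25)·(20/3)²/2 - 6·((20/3)-6)²/2)/5000 = -1/3750 m
Load 2 — triangular load w₀=17 kN/m (0→w₀ over full span):
  y_2 = -w₀x²(L-x)²(x+2L)/(120LEI) = -17·(20/3)²·(10-(20/3))²·((20/3)+2·10)/(120·10·5000) = -136/3645 m
Load 3 — applied couple M₀=2 kN·m at a=10/3 m (b=L-a=20/3):
  y_3 = (R_Ax³/6 - M_Ax²/2 - M₀(x-a)²/2)/EI  [x>a] with R_A=4/15, M_A=0 = ((4/15)·(20/3)³/6 - 0·(20/3)²/2 - 2·((20/3)-(10/3))²/2)/5000 = 1/2430 m
Load 4 — applied couple M₀=3 kN·m at a=15/2 m (b=L-a=5/2):
  y_4 = (R_Ax³/6 - M_Ax²/2)/EI  [x≤a] with R_A=27/80, M_A=15/16 = ((27/80)·(20/3)³/6 - (15/16)·(20/3)²/2)/5000 = -1/1200 m
Superposition: y = Σ y_i = -277019/7290000 m ≈ -0.038000 m

y(20/3) = -277019/7290000 m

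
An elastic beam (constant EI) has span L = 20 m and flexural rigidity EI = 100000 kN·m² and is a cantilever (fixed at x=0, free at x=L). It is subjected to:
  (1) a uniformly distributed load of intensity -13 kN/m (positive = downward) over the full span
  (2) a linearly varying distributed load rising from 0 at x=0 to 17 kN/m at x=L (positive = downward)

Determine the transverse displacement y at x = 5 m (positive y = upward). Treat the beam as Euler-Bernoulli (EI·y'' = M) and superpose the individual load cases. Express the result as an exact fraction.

y(5) = 2003/76800 m

Load 1 — uniform load w=-13 kN/m over full span:
  y_1 = -wx²(x²-4Lx+6L²)/(24EI) = -(-13)·5²·(5²-4·20·5+6·20²)/(24·100000) = 351/1280 m
Load 2 — triangular load w₀=17 kN/m (0→w₀ over full span):
  y_2 = (w₀Lx³/12-w₀L²x²/6-w₀x⁵/(120L))/EI = (17·20·5³/12-17·20²·5²/6-17·5⁵/(120·20))/100000 = -19057/76800 m
Superposition: y = Σ y_i = 2003/76800 m ≈ 0.026081 m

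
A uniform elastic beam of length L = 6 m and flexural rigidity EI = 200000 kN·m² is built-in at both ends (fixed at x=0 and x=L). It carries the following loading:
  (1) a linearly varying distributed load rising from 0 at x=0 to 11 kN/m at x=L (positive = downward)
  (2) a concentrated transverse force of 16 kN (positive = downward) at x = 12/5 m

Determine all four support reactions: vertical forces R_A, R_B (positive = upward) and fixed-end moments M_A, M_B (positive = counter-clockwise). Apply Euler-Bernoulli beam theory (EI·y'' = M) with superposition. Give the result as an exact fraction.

Load 1 — triangular load w₀=11 kN/m (0→w₀ over full span):
  R_A = 3w₀L/20 = 3·11·6/20 = 99/10 kN
  M_A = w₀L²/30 = 11·6²/30 = 66/5 kN·m
  R_B = 7w₀L/20 = 7·11·6/20 = 231/10 kN
  M_B = -w₀L²/20 = -11·6²/20 = -99/5 kN·m
Load 2 — point force P=16 kN at a=12/5 m (b=L-a=18/5):
  R_A = Pb²(3a+b)/L³ = 16·(18/5)²·(3·(12/5)+(18/5))/6³ = 1296/125 kN
  M_A = Pab²/L² = 16·(12/5)·(18/5)²/6² = 1728/125 kN·m
  R_B = Pa²(a+3b)/L³ = 16·(12/5)²·((12/5)+3·(18/5))/6³ = 704/125 kN
  M_B = -Pa²b/L² = -16·(12/5)²·(18/5)/6² = -1152/125 kN·m
Superposition: R_A = 5067/250 kN, M_A = 3378/125 kN·m, R_B = 7183/250 kN, M_B = -3627/125 kN·m

R_A = 5067/250 kN, M_A = 3378/125 kN·m, R_B = 7183/250 kN, M_B = -3627/125 kN·m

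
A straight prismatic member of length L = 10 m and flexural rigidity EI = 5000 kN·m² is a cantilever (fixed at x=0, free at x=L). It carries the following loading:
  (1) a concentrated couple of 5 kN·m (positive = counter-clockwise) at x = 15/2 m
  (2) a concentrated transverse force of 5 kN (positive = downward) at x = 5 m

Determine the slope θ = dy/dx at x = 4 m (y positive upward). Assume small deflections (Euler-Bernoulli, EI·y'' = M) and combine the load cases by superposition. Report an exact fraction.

θ(4) = -1/125 rad

Load 1 — applied couple M₀=5 kN·m at a=15/2 m (b=L-a=5/2):
  θ_1 = M₀x/EI  [x≤a] = 5·4/5000 = 1/250 rad
Load 2 — point force P=5 kN at a=5 m (b=L-a=5):
  θ_2 = -Px(2a-x)/(2EI)  [x≤a] = -5·4·(2·5-4)/(2·5000) = -3/250 rad
Superposition: θ = Σ θ_i = -1/125 rad ≈ -0.008000 rad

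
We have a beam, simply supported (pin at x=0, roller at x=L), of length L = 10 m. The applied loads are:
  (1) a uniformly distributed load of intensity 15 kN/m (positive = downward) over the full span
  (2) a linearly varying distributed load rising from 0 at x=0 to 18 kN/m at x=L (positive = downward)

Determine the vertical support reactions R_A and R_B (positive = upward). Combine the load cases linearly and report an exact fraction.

R_A = 105 kN, R_B = 135 kN

Load 1 — uniform load w=15 kN/m over full span:
  R_A = wL/2 = 15·10/2 = 75 kN
  R_B = wL/2 = 15·10/2 = 75 kN
Load 2 — triangular load w₀=18 kN/m (0→w₀ over full span):
  R_A = w₀L/6 = 18·10/6 = 30 kN
  R_B = w₀L/3 = 18·10/3 = 60 kN
Superposition: R_A = 105 kN, R_B = 135 kN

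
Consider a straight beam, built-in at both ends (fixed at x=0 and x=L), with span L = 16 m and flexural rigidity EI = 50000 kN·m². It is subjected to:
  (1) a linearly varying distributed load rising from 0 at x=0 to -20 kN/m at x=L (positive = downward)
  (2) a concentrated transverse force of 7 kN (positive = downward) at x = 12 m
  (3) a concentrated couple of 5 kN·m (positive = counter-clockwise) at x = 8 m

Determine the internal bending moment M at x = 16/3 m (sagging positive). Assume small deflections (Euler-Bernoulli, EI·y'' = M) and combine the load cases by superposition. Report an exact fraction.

M(16/3) = -8407/162 kN·m

Load 1 — triangular load w₀=-20 kN/m (0→w₀ over full span):
  M_1 = 3w₀Lx/20 - w₀L²/30 - w₀x³/(6L) = 3·(-20)·16·(16/3)/20 - (-20)·16²/30 - (-20)·(16/3)³/(6·16) = -4352/81 kN·m
Load 2 — point force P=7 kN at a=12 m (b=L-a=4):
  M_2 = Pb²(3a+b)x/L³ - Pab²/L²  [x≤a] = 7·4²·(3·12+4)·(16/3)/16³ - 7·12·4²/16² = 7/12 kN·m
Load 3 — applied couple M₀=5 kN·m at a=8 m (b=L-a=8):
  M_3 = R_Ax - M_A  [x≤a] with R_A=15/32, M_A=5/4 = (15/32)·(16/3) - (5/4) = 5/4 kN·m
Superposition: M = Σ M_i = -8407/162 kN·m ≈ -51.895062 kN·m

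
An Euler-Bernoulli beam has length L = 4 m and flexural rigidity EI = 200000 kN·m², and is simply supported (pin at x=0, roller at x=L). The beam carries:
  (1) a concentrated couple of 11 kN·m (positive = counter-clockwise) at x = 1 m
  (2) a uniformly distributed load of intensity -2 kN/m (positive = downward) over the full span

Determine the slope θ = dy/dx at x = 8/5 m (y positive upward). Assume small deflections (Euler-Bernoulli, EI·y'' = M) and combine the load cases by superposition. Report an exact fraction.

Load 1 — applied couple M₀=11 kN·m at a=1 m (b=L-a=3):
  θ_1 = (M₀x²/(2L)-M₀(x-a)+C₁)/EI  [x>a] with C₁=M₀(3b²-L²)/(6L)=121/24 = (11·(8/5)²/(2·4)-11·((8/5)-1)+(121/24))/200000 = 1177/120000000 rad
Load 2 — uniform load w=-2 kN/m over full span:
  θ_2 = -w(L³-6Lx²+4x³)/(24EI) = -(-2)·(4³-6·4·(8/5)²+4·(8/5)³)/(24·200000) = 37/4687500 rad
Superposition: θ = Σ θ_i = 10621/600000000 rad ≈ 0.000018 rad

θ(8/5) = 10621/600000000 rad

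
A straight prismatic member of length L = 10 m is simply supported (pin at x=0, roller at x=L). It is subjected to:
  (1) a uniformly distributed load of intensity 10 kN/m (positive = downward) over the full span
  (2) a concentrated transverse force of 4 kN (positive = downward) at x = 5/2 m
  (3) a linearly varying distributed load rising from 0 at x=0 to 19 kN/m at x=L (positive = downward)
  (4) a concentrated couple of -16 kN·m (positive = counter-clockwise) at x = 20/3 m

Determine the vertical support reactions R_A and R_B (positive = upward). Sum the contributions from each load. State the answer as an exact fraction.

R_A = 1246/15 kN, R_B = 1739/15 kN

Load 1 — uniform load w=10 kN/m over full span:
  R_A = wL/2 = 10·10/2 = 50 kN
  R_B = wL/2 = 10·10/2 = 50 kN
Load 2 — point force P=4 kN at a=5/2 m (b=L-a=15/2):
  R_A = Pb/L = 4·(15/2)/10 = 3 kN
  R_B = Pa/L = 4·(5/2)/10 = 1 kN
Load 3 — triangular load w₀=19 kN/m (0→w₀ over full span):
  R_A = w₀L/6 = 19·10/6 = 95/3 kN
  R_B = w₀L/3 = 19·10/3 = 190/3 kN
Load 4 — applied couple M₀=-16 kN·m at a=20/3 m (b=L-a=10/3):
  R_A = M₀/L = (-16)/10 = -8/5 kN
  R_B = -M₀/L = -(-16)/10 = 8/5 kN
Superposition: R_A = 1246/15 kN, R_B = 1739/15 kN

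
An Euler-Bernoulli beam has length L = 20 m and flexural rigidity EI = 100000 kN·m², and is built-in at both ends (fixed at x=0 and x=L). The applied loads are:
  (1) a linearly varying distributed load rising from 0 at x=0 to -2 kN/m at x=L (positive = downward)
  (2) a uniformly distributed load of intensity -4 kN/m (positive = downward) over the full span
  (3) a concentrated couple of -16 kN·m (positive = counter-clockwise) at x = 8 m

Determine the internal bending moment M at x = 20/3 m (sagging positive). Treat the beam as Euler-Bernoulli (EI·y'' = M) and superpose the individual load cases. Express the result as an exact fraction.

Load 1 — triangular load w₀=-2 kN/m (0→w₀ over full span):
  M_1 = 3w₀Lx/20 - w₀L²/30 - w₀x³/(6L) = 3·(-2)·20·(20/3)/20 - (-2)·20²/30 - (-2)·(20/3)³/(6·20) = -680/81 kN·m
Load 2 — uniform load w=-4 kN/m over full span:
  M_2 = wLx/2 - wL²/12 - wx²/2 = (-4)·20·(20/3)/2 - (-4)·20²/12 - (-4)·(20/3)²/2 = -400/9 kN·m
Load 3 — applied couple M₀=-16 kN·m at a=8 m (b=L-a=12):
  M_3 = R_Ax - M_A  [x≤a] with R_A=-144/125, M_A=-48/25 = (-144/125)·(20/3) - (-48/25) = -144/25 kN·m
Superposition: M = Σ M_i = -118664/2025 kN·m ≈ -58.599506 kN·m

M(20/3) = -118664/2025 kN·m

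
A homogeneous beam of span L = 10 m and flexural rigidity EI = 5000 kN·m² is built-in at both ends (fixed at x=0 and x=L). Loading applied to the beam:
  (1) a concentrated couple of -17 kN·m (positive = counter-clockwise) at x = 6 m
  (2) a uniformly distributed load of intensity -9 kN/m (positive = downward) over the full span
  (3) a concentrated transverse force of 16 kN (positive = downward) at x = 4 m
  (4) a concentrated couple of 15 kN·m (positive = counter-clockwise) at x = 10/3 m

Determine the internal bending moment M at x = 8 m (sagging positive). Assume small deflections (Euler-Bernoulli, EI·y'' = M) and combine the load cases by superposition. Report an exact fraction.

Load 1 — applied couple M₀=-17 kN·m at a=6 m (b=L-a=4):
  M_1 = R_Ax - M_A - M₀  [x>a] with R_A=-306/125, M_A=-136/25 = (-306/125)·8 - (-136/25) - (-17) = 357/125 kN·m
Load 2 — uniform load w=-9 kN/m over full span:
  M_2 = wLx/2 - wL²/12 - wx²/2 = (-9)·10·8/2 - (-9)·10²/12 - (-9)·8²/2 = 3 kN·m
Load 3 — point force P=16 kN at a=4 m (b=L-a=6):
  M_3 = Pa²(a+3b)(L-x)/L³ - Pa²b/L²  [x>a] = 16·4²·(4+3·6)·(10-8)/10³ - 16·4²·6/10² = -512/125 kN·m
Load 4 — applied couple M₀=15 kN·m at a=10/3 m (b=L-a=20/3):
  M_4 = R_Ax - M_A - M₀  [x>a] with R_A=2, M_A=0 = 2·8 - 0 - 15 = 1 kN·m
Superposition: M = Σ M_i = 69/25 kN·m ≈ 2.760000 kN·m

M(8) = 69/25 kN·m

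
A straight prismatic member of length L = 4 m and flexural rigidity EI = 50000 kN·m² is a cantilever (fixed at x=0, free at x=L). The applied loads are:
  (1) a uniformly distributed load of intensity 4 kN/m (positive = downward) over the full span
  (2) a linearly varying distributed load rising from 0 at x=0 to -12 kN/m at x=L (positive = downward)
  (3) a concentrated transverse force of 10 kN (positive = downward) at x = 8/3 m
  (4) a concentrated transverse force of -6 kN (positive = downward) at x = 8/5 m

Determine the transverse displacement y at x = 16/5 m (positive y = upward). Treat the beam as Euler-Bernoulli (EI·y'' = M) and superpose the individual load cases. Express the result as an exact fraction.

y(16/5) = 3905152/3955078125 m

Load 1 — uniform load w=4 kN/m over full span:
  y_1 = -wx²(x²-4Lx+6L²)/(24EI) = -4·(16/5)²·((16/5)²-4·4·(16/5)+6·4²)/(24·50000) = -11008/5859375 m
Load 2 — triangular load w₀=-12 kN/m (0→w₀ over full span):
  y_2 = (w₀Lx³/12-w₀L²x²/6-w₀x⁵/(120L))/EI = ((-12)·4·(16/5)³/12-(-12)·4²·(16/5)²/6-(-12)·(16/5)⁵/(120·4))/50000 = 200192/48828125 m
Load 3 — point force P=10 kN at a=8/3 m (b=L-a=4/3):
  y_3 = -Pa²(3x-a)/(6EI)  [x>a] = -10·(8/3)²·(3·(16/5)-(8/3))/(6·50000) = -416/253125 m
Load 4 — point force P=-6 kN at a=8/5 m (b=L-a=12/5):
  y_4 = -Pa²(3x-a)/(6EI)  [x>a] = -(-6)·(8/5)²·(3·(16/5)-(8/5))/(6·50000) = 32/78125 m
Superposition: y = Σ y_i = 3905152/3955078125 m ≈ 0.000987 m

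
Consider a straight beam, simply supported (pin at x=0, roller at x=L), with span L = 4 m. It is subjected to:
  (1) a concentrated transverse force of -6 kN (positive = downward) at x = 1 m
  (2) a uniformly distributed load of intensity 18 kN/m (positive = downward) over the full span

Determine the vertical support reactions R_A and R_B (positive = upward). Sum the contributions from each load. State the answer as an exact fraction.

R_A = 63/2 kN, R_B = 69/2 kN

Load 1 — point force P=-6 kN at a=1 m (b=L-a=3):
  R_A = Pb/L = (-6)·3/4 = -9/2 kN
  R_B = Pa/L = (-6)·1/4 = -3/2 kN
Load 2 — uniform load w=18 kN/m over full span:
  R_A = wL/2 = 18·4/2 = 36 kN
  R_B = wL/2 = 18·4/2 = 36 kN
Superposition: R_A = 63/2 kN, R_B = 69/2 kN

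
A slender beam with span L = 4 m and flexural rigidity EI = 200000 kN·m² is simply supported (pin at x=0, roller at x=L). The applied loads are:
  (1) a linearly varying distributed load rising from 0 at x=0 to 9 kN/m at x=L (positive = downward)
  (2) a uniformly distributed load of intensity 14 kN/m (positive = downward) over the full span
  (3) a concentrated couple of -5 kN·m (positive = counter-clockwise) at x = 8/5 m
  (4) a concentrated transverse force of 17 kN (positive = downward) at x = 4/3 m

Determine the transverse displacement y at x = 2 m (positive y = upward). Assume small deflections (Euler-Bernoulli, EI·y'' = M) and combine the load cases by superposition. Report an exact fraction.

Load 1 — triangular load w₀=9 kN/m (0→w₀ over full span):
  y_1 = -w₀x(7L⁴-10L²x²+3x⁴)/(360LEI) = -9·2·(7·4⁴-10·4²·2²+3·2⁴)/(360·4·200000) = -3/40000 m
Load 2 — uniform load w=14 kN/m over full span:
  y_2 = -wx(L³-2Lx²+x³)/(24EI) = -14·2·(4³-2·4·2²+2³)/(24·200000) = -7/30000 m
Load 3 — applied couple M₀=-5 kN·m at a=8/5 m (b=L-a=12/5):
  y_3 = (M₀x³/(6L)-M₀(x-a)²/2+C₁x)/EI  [x>a] with C₁=M₀(3b²-L²)/(6L)=-4/15 = ((-5)·2³/(6·4)-(-5)·(2-(8/5))²/2+(-4/15)·2)/200000 = -9/1000000 m
Load 4 — point force P=17 kN at a=4/3 m (b=L-a=8/3):
  y_4 = -Pa(L-x)(2Lx-a²-x²)/(6LEI)  [x>a] = -17·(4/3)·(4-2)·(2·4·2-(4/3)²-2²)/(6·4·200000) = -391/4050000 m
Superposition: y = Σ y_i = -8381/20250000 m ≈ -0.000414 m

y(2) = -8381/20250000 m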